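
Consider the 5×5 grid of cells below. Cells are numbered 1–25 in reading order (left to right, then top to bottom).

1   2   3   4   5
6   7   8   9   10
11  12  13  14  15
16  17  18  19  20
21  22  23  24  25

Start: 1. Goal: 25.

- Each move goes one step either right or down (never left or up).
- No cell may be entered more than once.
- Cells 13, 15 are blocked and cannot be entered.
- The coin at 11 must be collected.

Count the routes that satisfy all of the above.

9

A right/down-only route from 1 to 25 makes exactly 4 down-moves and 4 right-moves in some order.
With no other constraints that would be C(8,4) = 70 routes.
Split at 11 and multiply the segment counts (each segment already excludes blocked cells): 1→11: 1; 11→25: 9; product = 9.
That gives 9 routes.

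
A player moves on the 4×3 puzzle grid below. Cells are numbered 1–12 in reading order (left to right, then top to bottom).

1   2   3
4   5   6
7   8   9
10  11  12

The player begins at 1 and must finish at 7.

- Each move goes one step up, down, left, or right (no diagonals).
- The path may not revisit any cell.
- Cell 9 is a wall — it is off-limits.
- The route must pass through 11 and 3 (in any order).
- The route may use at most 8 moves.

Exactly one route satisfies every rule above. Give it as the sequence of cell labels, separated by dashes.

The budget equals the shortest possible length, so every move has to be on a shortest route through the required cells.
Route from 1: 2× right (reaching 3), down to 6, left to 5, 2× down (reaching 11), left to 10, up to 7 — 8 moves in all.
Check: all required cells visited; 8 ≤ 8 moves.

1 - 2 - 3 - 6 - 5 - 8 - 11 - 10 - 7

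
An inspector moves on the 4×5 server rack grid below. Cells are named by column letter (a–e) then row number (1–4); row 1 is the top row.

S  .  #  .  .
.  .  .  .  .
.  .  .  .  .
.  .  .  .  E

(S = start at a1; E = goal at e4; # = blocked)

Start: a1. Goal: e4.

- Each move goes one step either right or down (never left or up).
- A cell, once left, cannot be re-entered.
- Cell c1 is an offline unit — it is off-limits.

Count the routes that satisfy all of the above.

25

A right/down-only route from a1 to e4 makes exactly 3 down-moves and 4 right-moves in some order.
With no other constraints that would be C(7,3) = 35 routes.
Subtract routes through each blocked cell (inclusion–exclusion for overlaps): − through c1: 10 → 25.
That gives 25 routes.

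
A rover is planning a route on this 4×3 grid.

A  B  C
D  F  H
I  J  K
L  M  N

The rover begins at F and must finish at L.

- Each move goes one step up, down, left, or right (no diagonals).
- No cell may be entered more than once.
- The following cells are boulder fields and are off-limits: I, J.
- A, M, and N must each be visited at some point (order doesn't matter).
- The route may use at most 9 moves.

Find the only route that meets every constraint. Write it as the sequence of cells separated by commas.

F, D, A, B, C, H, K, N, M, L

The 9-move cap with required stops at A, M, N leaves no slack for detours.
Route from F: left to D, up to A, 2× right (reaching C), 3× down (reaching N), 2× left (reaching L) — 9 moves in all.
Check: all required cells visited; 9 ≤ 9 moves.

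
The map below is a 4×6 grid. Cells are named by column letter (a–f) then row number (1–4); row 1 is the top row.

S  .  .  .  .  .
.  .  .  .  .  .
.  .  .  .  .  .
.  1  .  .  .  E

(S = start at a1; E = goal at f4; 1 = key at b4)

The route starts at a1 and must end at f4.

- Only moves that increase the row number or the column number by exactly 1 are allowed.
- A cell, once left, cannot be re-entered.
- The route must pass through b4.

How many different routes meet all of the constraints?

4

A right/down-only route from a1 to f4 makes exactly 3 down-moves and 5 right-moves in some order.
With no other constraints that would be C(8,3) = 56 routes.
Split at b4 and multiply the segment counts: a1→b4: 4; b4→f4: 1; product = 4.
That gives 4 routes.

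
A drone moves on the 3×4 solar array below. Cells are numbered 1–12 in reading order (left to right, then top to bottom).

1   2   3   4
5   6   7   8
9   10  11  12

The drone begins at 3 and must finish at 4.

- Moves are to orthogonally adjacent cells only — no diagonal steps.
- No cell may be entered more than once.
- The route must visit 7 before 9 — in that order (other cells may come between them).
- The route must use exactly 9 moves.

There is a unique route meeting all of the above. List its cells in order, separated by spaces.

3 7 6 5 9 10 11 12 8 4

The waypoints must appear in the order 7, 9, with no cell reused.
Route from 3: down 1 to 7, left 2 to 5, down 1 to 9, right 3 to 12, up 2 to 4 — 9 moves in all.
Check: order respected (7 at step 1, 9 at step 4); 9 moves as required.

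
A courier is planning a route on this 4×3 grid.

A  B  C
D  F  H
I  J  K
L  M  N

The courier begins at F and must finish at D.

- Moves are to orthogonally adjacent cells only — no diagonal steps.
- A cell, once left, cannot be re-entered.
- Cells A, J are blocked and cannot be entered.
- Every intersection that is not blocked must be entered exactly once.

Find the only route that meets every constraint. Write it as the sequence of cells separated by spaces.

Need to visit all 10 open cells exactly once, starting at F and ending at D.
Cell N has only two open neighbours (K and M), so the path must pass straight through it: one of those is the cell it's entered from and the other is where it exits.
Route from F: up to B, right to C, 3× down (reaching N), 2× left (reaching L), 2× up (reaching D) — 9 moves in all.
Check: all 10 open cells covered.

F B C H K N M L I D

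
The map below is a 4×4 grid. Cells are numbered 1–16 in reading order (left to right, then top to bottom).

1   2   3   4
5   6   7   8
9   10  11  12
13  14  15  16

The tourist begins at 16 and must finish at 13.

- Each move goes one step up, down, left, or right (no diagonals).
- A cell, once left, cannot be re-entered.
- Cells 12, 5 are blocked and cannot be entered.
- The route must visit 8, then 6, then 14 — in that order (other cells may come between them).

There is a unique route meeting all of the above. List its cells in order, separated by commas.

The waypoints must appear in the order 8, 6, 14, with no cell reused.
Route from 16: left to 15, 2× up (reaching 7), right to 8, up to 4, 2× left (reaching 2), 3× down (reaching 14), left to 13 — 11 moves in all.
Check: order respected (8 at step 4, 6 at step 8, 14 at step 10).

16, 15, 11, 7, 8, 4, 3, 2, 6, 10, 14, 13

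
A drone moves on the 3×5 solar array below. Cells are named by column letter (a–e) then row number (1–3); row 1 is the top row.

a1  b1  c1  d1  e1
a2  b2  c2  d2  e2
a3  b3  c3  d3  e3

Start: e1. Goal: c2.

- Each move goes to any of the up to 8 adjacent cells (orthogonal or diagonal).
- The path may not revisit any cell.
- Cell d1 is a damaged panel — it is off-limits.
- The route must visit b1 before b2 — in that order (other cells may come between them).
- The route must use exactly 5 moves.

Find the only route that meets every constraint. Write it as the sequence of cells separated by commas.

e1, d2, c1, b1, b2, c2

The waypoints must appear in the order b1, b2, with no cell reused.
Route from e1: down-left 1 to d2, up-left 1 to c1, left 1 to b1, down 1 to b2, right 1 to c2 — 5 moves in all.
Check: order respected (b1 at step 3, b2 at step 4); 5 moves as required.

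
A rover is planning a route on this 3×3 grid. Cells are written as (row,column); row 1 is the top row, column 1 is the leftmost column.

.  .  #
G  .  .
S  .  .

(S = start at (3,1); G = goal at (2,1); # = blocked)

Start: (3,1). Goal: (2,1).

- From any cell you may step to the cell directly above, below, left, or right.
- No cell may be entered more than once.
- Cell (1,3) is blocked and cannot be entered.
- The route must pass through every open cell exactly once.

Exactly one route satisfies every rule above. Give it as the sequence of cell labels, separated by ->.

Need to visit all 8 open cells exactly once, starting at (3,1) and ending at (2,1).
Cell (1,2) has only two open neighbours ((2,2) and (1,1)), so the path must pass straight through it: one of those is the cell it's entered from and the other is where it exits.
Route from (3,1): 2× right (reaching (3,3)), up to (2,3), left to (2,2), up to (1,2), left to (1,1), down to (2,1) — 7 moves in all.
Check: all 8 open cells covered.

(3,1) -> (3,2) -> (3,3) -> (2,3) -> (2,2) -> (1,2) -> (1,1) -> (2,1)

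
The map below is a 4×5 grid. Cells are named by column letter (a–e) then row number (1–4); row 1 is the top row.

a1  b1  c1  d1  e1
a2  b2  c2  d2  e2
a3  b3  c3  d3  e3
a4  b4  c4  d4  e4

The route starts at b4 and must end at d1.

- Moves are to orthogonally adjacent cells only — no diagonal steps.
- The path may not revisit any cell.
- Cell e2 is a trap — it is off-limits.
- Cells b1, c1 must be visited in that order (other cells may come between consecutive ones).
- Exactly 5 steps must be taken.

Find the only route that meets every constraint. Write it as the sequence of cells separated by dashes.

b4 - b3 - b2 - b1 - c1 - d1

The waypoints must appear in the order b1, c1, with no cell reused.
Route from b4: up 3 to b1, right 2 to d1 — 5 moves in all.
Check: order respected (b1 at step 3, c1 at step 4); 5 moves as required.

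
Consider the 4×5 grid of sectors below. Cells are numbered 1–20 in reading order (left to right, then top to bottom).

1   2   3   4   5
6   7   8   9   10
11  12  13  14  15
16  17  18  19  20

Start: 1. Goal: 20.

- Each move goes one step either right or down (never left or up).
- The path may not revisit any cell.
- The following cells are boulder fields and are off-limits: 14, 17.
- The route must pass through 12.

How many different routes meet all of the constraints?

A right/down-only route from 1 to 20 makes exactly 3 down-moves and 4 right-moves in some order.
With no other constraints that would be C(7,3) = 35 routes.
Split at 12 and multiply the segment counts (each segment already excludes blocked cells): 1→12: 3; 12→20: 1; product = 3.
That gives 3 routes.

3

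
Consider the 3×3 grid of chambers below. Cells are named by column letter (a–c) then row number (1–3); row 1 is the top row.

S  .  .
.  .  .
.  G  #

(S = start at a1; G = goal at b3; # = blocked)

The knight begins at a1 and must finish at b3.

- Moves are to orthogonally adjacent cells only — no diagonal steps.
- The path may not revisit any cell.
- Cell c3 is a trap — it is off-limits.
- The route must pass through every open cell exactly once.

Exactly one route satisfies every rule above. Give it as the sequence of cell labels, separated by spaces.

Need to visit all 8 open cells exactly once, starting at a1 and ending at b3.
Cell c2 has only two open neighbours (c1 and b2), so the path must pass straight through it: one of those is the cell it's entered from and the other is where it exits.
Route from a1: 2× right (reaching c1), down to c2, 2× left (reaching a2), down to a3, right to b3 — 7 moves in all.
Check: all 8 open cells covered.

a1 b1 c1 c2 b2 a2 a3 b3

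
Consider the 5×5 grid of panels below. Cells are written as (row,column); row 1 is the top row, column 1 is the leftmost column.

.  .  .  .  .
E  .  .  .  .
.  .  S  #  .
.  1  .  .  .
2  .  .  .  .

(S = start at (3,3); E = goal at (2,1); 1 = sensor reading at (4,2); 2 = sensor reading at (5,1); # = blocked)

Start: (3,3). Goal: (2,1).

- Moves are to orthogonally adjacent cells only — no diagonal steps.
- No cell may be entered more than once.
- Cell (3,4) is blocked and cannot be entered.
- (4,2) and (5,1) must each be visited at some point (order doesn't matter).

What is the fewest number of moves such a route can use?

7

Any route passes through (4,2) and (5,1) in some order between (3,3) and (2,1). Summing Manhattan distances along each leg and taking the cheapest ordering ((3,3) → (4,2) → (5,1) → (2,1)) gives a lower bound of 2 + 2 + 3 = 7 moves.
A route of 7 moves achieves this: (3,3) → (4,3) → (4,2) → (5,2) → (5,1) → (4,1) → (3,1) → (2,1).
Since 7 matches the lower bound, it is optimal.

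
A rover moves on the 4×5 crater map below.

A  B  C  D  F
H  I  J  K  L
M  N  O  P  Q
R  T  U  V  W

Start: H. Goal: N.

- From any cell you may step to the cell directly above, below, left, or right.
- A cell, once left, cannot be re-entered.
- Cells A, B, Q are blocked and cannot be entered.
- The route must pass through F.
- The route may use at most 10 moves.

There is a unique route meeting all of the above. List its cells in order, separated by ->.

H -> I -> J -> C -> D -> F -> L -> K -> P -> O -> N

The budget equals the shortest possible length, so every move has to be on a shortest route through the required cells.
Route from H: 2× right (reaching J), up to C, 2× right (reaching F), down to L, left to K, down to P, 2× left (reaching N) — 10 moves in all.
Check: all required cells visited; 10 ≤ 10 moves.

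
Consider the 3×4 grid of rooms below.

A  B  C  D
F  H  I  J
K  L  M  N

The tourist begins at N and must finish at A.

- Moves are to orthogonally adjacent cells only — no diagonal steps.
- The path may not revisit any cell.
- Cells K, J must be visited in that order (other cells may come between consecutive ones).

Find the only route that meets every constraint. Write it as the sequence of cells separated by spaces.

N M L K F H I J D C B A

The waypoints must appear in the order K, J, with no cell reused.
Route from N: left 3 to K, up 1 to F, right 3 to J, up 1 to D, left 3 to A — 11 moves in all.
Check: order respected (K at step 3, J at step 7).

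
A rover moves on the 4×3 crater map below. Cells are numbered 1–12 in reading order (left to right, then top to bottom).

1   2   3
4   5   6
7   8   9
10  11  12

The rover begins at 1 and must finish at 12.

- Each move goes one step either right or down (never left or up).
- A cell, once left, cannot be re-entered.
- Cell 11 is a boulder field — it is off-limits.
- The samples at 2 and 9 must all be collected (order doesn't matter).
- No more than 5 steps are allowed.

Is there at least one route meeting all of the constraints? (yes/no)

yes

One route that works: 1 → 2 → 5 → 8 → 9 → 12.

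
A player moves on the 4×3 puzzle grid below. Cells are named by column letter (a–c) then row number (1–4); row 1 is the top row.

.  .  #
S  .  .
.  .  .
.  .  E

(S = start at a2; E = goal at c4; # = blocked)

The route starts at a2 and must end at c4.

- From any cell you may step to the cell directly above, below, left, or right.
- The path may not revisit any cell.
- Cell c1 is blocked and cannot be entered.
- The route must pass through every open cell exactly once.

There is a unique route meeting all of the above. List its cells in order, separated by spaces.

Need to visit all 11 open cells exactly once, starting at a2 and ending at c4.
Cell c2 has only two open neighbours (c3 and b2), so the path must pass straight through it: one of those is the cell it's entered from and the other is where it exits.
Route from a2: up 1 to a1, right 1 to b1, down 1 to b2, right 1 to c2, down 1 to c3, left 2 to a3, down 1 to a4, right 2 to c4 — 10 moves in all.
Check: all 11 open cells covered.

a2 a1 b1 b2 c2 c3 b3 a3 a4 b4 c4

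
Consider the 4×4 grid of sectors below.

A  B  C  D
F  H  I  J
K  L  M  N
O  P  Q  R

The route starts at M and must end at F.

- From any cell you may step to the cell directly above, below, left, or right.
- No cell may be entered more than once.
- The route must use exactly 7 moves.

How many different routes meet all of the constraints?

Need simple routes of exactly 7 moves from M to F (Manhattan distance 3, so 2 moves are spent on a detour and 2 undoing it).
Branch systematically from the start, pruning whenever the remaining move budget drops below the Manhattan distance to F or differs from it in parity. Grouping the completions by first move — via I: 4; via Q: 3; via L: 1; via N: 10 — and summing: 4 + 3 + 1 + 10 = 18.
That gives 18 routes.

18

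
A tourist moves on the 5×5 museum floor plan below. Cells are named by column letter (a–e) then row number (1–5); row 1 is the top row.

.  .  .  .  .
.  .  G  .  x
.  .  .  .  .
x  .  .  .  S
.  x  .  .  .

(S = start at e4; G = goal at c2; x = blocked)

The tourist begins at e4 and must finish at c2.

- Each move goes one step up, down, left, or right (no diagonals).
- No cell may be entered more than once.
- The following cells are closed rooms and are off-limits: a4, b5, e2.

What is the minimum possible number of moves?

4

The Manhattan distance from e4 to c2 is |4−2| + |5−3| = 4, so at least 4 moves are needed.
A route of 4 moves achieves this: e4 → e3 → d3 → d2 → c2.
Since 4 matches the lower bound, it is optimal.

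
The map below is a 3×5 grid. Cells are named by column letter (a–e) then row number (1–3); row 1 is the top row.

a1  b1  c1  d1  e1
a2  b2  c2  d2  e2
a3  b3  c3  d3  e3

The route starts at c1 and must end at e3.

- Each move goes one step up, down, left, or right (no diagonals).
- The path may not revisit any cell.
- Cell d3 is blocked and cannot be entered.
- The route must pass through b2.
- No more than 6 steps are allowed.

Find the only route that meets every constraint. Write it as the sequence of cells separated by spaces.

Any route must reach b2 and still end at e3 within 6 moves, so the order of the required stops is forced.
Route from c1: left 1 to b1, down 1 to b2, right 3 to e2, down 1 to e3 — 6 moves in all.
Check: all required cells visited; 6 ≤ 6 moves.

c1 b1 b2 c2 d2 e2 e3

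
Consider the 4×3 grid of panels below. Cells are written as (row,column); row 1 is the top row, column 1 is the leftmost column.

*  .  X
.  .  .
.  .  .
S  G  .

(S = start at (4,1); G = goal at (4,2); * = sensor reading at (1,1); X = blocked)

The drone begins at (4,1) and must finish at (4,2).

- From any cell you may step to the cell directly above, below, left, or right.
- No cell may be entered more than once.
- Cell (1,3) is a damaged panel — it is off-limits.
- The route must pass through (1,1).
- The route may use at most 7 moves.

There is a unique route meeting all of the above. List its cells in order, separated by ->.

(4,1) -> (3,1) -> (2,1) -> (1,1) -> (1,2) -> (2,2) -> (3,2) -> (4,2)

Any route must reach (1,1) and still end at (4,2) within 7 moves, so the order of the required stops is forced.
Route from (4,1): up 3 to (1,1), right 1 to (1,2), down 3 to (4,2) — 7 moves in all.
Check: all required cells visited; 7 ≤ 7 moves.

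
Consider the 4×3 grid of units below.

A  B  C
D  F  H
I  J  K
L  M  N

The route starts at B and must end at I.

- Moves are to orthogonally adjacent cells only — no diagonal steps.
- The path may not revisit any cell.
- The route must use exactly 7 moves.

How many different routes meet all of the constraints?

Need simple routes of exactly 7 moves from B to I (Manhattan distance 3, so 2 moves are spent on a detour and 2 undoing it).
Branch systematically from the start, pruning whenever the remaining move budget drops below the Manhattan distance to I or differs from it in parity. Grouping the completions by first move — via F: 4; via A: 2; via C: 5 — and summing: 4 + 2 + 5 = 11.
That gives 11 routes.

11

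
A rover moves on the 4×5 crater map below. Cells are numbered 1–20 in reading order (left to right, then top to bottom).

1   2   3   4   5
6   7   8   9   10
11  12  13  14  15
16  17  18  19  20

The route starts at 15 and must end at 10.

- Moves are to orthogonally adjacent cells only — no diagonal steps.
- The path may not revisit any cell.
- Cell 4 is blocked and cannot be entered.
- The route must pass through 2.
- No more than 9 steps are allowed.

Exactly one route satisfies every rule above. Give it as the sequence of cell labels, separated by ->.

15 -> 14 -> 13 -> 12 -> 7 -> 2 -> 3 -> 8 -> 9 -> 10

The budget equals the shortest possible length, so every move has to be on a shortest route through the required cells.
Route from 15: 3× left (reaching 12), 2× up (reaching 2), right to 3, down to 8, 2× right (reaching 10) — 9 moves in all.
Check: all required cells visited; 9 ≤ 9 moves.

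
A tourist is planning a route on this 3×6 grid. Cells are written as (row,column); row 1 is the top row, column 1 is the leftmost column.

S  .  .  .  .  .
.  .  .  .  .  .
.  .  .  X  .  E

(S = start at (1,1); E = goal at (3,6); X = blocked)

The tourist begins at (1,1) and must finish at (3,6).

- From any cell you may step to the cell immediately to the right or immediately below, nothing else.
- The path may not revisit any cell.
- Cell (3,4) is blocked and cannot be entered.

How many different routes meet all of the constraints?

11

A right/down-only route from (1,1) to (3,6) makes exactly 2 down-moves and 5 right-moves in some order.
With no other constraints that would be C(7,2) = 21 routes.
Subtract routes through each blocked cell (inclusion–exclusion for overlaps): − through (3,4): 10 → 11.
That gives 11 routes.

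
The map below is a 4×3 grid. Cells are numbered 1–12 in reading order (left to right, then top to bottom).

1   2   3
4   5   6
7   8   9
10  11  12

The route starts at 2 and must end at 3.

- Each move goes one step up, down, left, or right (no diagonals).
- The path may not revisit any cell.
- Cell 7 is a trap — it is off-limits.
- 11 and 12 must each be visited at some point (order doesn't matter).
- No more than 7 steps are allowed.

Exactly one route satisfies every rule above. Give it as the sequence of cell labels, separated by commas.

Any route must reach 11 and 12 and still end at 3 within 7 moves, so the order of the required stops is forced.
Route from 2: down 3 to 11, right 1 to 12, up 3 to 3 — 7 moves in all.
Check: all required cells visited; 7 ≤ 7 moves.

2, 5, 8, 11, 12, 9, 6, 3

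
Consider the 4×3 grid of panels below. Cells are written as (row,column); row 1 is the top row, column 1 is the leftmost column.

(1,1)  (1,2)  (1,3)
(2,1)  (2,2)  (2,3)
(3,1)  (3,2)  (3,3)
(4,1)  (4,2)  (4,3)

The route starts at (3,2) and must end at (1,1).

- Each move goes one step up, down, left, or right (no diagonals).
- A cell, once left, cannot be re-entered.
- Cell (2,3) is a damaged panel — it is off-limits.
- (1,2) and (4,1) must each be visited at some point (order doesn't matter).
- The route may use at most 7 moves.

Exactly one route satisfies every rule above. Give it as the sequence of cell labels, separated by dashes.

(3,2) - (4,2) - (4,1) - (3,1) - (2,1) - (2,2) - (1,2) - (1,1)

The budget equals the shortest possible length, so every move has to be on a shortest route through the required cells.
Route from (3,2): down to (4,2), left to (4,1), 2× up (reaching (2,1)), right to (2,2), up to (1,2), left to (1,1) — 7 moves in all.
Check: all required cells visited; 7 ≤ 7 moves.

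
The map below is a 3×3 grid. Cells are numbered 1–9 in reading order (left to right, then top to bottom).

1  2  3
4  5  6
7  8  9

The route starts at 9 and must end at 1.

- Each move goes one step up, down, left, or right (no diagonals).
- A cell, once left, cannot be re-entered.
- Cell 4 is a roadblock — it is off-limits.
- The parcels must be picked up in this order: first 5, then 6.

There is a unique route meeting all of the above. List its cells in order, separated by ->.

The waypoints must appear in the order 5, 6, with no cell reused.
Route from 9: left 1 to 8, up 1 to 5, right 1 to 6, up 1 to 3, left 2 to 1 — 6 moves in all.
Check: order respected (5 at step 2, 6 at step 3).

9 -> 8 -> 5 -> 6 -> 3 -> 2 -> 1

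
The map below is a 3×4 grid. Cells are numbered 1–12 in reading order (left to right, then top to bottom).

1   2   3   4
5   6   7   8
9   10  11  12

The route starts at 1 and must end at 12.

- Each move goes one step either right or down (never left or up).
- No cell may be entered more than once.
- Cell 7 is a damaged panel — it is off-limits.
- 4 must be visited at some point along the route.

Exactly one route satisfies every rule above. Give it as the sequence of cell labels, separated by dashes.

1 - 2 - 3 - 4 - 8 - 12

Moves only go right or down, so the column and row indices never decrease.
Route from 1: right 3 to 4, down 2 to 12 — 5 moves in all.
Check: all required cells visited.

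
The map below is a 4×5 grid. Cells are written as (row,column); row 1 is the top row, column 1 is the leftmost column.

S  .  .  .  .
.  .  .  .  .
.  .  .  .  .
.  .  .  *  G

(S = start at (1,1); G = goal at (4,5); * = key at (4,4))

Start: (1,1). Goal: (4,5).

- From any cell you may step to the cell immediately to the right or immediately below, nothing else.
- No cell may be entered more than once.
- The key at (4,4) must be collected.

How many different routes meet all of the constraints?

20

A right/down-only route from (1,1) to (4,5) makes exactly 3 down-moves and 4 right-moves in some order.
With no other constraints that would be C(7,3) = 35 routes.
Split at (4,4) and multiply the segment counts: (1,1)→(4,4): 20; (4,4)→(4,5): 1; product = 20.
That gives 20 routes.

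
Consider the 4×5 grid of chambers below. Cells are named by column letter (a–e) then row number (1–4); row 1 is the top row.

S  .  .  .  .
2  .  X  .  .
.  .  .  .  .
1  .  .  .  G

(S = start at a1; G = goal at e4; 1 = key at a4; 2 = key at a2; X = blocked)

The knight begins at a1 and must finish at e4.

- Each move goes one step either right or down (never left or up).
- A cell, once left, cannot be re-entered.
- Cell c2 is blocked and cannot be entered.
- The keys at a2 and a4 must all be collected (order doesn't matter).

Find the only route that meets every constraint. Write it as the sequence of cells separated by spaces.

a1 a2 a3 a4 b4 c4 d4 e4

Moves only go right or down, so the column and row indices never decrease.
Route from a1: down 3 to a4, right 4 to e4 — 7 moves in all.
Check: all required cells visited.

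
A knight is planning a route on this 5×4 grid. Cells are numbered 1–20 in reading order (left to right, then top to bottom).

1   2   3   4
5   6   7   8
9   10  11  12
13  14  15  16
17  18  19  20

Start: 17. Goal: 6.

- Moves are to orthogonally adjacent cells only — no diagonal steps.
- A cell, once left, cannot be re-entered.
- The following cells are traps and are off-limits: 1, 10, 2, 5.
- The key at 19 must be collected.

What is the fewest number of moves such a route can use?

6

Any route passes through 19 somewhere between 17 and 6. Summing Manhattan distances along the two legs (17 → 19 → 6) gives a lower bound of 2 + 4 = 6 moves.
A route of 6 moves achieves this: 17 → 18 → 19 → 15 → 11 → 7 → 6.
Since 6 matches the lower bound, it is optimal.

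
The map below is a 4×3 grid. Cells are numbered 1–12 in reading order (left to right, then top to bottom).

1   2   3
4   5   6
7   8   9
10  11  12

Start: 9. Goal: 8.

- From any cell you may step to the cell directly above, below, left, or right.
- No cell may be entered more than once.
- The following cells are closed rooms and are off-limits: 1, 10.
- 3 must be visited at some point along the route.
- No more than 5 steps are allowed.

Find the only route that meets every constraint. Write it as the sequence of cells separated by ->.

Any route must reach 3 and still end at 8 within 5 moves, so the order of the required stops is forced.
Route from 9: 2× up (reaching 3), left to 2, 2× down (reaching 8) — 5 moves in all.
Check: all required cells visited; 5 ≤ 5 moves.

9 -> 6 -> 3 -> 2 -> 5 -> 8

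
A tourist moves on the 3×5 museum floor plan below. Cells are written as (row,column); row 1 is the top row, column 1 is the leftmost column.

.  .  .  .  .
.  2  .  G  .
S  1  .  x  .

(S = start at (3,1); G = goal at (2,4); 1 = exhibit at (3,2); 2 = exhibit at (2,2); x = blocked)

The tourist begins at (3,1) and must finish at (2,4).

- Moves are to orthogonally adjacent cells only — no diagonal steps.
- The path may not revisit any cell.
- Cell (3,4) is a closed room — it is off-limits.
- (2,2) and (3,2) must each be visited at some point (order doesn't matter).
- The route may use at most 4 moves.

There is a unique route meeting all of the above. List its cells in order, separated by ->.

(3,1) -> (3,2) -> (2,2) -> (2,3) -> (2,4)

Any route must reach (2,2) and (3,2) and still end at (2,4) within 4 moves, so the order of the required stops is forced.
Route from (3,1): right to (3,2), up to (2,2), 2× right (reaching (2,4)) — 4 moves in all.
Check: all required cells visited; 4 ≤ 4 moves.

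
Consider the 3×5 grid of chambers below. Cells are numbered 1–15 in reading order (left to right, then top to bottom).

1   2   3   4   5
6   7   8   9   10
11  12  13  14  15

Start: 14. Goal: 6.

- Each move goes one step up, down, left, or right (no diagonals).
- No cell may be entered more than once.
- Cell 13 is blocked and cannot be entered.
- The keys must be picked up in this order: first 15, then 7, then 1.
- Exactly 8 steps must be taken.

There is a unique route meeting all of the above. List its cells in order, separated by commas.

14, 15, 10, 9, 8, 7, 2, 1, 6

The waypoints must appear in the order 15, 7, 1, with no cell reused.
Route from 14: right to 15, up to 10, 3× left (reaching 7), up to 2, left to 1, down to 6 — 8 moves in all.
Check: order respected (15 at step 1, 7 at step 5, 1 at step 7); 8 moves as required.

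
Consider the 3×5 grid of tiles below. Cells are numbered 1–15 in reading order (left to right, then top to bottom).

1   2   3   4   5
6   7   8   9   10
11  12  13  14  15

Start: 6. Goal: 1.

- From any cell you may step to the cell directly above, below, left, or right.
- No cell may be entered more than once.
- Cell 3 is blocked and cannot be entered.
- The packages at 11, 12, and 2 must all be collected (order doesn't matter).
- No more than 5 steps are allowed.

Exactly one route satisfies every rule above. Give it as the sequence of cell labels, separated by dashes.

6 - 11 - 12 - 7 - 2 - 1

The budget equals the shortest possible length, so every move has to be on a shortest route through the required cells.
Route from 6: down to 11, right to 12, 2× up (reaching 2), left to 1 — 5 moves in all.
Check: all required cells visited; 5 ≤ 5 moves.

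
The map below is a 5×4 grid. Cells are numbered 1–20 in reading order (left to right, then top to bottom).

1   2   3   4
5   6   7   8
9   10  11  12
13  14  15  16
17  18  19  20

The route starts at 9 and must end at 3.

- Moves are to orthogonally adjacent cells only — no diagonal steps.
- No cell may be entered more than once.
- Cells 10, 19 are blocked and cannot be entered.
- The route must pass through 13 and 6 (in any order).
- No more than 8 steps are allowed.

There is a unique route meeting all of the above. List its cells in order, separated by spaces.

Any route must reach 13 and 6 and still end at 3 within 8 moves, so the order of the required stops is forced.
Route from 9: down to 13, 2× right (reaching 15), 2× up (reaching 7), left to 6, up to 2, right to 3 — 8 moves in all.
Check: all required cells visited; 8 ≤ 8 moves.

9 13 14 15 11 7 6 2 3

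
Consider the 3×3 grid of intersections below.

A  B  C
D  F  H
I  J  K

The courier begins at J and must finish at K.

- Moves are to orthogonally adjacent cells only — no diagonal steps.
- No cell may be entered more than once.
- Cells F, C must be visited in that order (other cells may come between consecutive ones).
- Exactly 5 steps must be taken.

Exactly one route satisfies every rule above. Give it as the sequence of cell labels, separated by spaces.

J F B C H K

The waypoints must appear in the order F, C, with no cell reused.
Route from J: up 2 to B, right 1 to C, down 2 to K — 5 moves in all.
Check: order respected (F at step 1, C at step 3); 5 moves as required.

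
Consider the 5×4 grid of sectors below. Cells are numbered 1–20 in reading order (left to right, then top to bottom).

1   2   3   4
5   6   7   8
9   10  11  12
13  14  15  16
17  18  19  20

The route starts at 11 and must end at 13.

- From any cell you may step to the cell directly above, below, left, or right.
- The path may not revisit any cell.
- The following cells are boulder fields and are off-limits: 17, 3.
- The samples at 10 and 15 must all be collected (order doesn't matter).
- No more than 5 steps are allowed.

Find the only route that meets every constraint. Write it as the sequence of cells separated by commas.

The 5-move cap with required stops at 10, 15 leaves no slack for detours.
Route from 11: down to 15, left to 14, up to 10, left to 9, down to 13 — 5 moves in all.
Check: all required cells visited; 5 ≤ 5 moves.

11, 15, 14, 10, 9, 13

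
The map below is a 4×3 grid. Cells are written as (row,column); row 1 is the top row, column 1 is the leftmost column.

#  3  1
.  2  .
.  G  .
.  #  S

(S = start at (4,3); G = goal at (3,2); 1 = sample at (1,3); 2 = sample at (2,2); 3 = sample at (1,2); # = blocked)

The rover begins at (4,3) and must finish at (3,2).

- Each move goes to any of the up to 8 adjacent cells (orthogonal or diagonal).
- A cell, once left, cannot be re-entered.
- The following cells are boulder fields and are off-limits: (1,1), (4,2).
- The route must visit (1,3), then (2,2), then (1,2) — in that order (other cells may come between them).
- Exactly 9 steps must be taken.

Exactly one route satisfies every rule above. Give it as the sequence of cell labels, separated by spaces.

The waypoints must appear in the order (1,3), (2,2), (1,2), with no cell reused.
Route from (4,3): 3× up (reaching (1,3)), down-left to (2,2), up to (1,2), down-left to (2,1), 2× down (reaching (4,1)), up-right to (3,2) — 9 moves in all.
Check: order respected (1 at step 3, 2 at step 4, 3 at step 5); 9 moves as required.

(4,3) (3,3) (2,3) (1,3) (2,2) (1,2) (2,1) (3,1) (4,1) (3,2)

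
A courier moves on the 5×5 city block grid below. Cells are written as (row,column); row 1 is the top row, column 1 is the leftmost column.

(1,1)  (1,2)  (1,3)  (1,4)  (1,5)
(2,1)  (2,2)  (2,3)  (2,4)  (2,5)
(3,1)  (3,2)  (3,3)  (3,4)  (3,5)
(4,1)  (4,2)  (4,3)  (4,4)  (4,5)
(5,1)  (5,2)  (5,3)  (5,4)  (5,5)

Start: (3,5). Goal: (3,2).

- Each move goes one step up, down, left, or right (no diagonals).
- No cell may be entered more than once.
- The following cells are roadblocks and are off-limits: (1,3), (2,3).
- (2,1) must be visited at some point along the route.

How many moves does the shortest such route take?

9

Any route passes through (2,1) somewhere between (3,5) and (3,2). Summing Manhattan distances along the two legs ((3,5) → (2,1) → (3,2)) gives a lower bound of 5 + 2 = 7 moves.
The shortest route satisfying every rule uses 9 moves: (3,5) → (4,5) → (4,4) → (4,3) → (4,2) → (4,1) → (3,1) → (2,1) → (2,2) → (3,2).
The no-revisit rule (legs can't share cells) pushes the minimum above the 7-move bound; an exhaustive check rules out every length from 7 to 8, leaving 9 as the minimum.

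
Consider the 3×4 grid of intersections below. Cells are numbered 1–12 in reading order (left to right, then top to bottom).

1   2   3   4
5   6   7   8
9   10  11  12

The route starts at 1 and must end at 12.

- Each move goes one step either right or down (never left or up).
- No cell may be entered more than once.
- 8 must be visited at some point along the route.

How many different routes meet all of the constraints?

4

A right/down-only route from 1 to 12 makes exactly 2 down-moves and 3 right-moves in some order.
With no other constraints that would be C(5,2) = 10 routes.
Split at 8 and multiply the segment counts: 1→8: 4; 8→12: 1; product = 4.
That gives 4 routes.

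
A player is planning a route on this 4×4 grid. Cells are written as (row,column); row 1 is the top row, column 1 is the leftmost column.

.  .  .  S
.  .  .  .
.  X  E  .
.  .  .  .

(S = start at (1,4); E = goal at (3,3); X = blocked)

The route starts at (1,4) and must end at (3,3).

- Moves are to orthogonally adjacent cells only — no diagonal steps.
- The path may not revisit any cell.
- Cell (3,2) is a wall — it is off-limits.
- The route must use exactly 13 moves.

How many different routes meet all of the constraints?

Need simple routes of exactly 13 moves from (1,4) to (3,3) (Manhattan distance 3, so 5 moves are spent on a detour and 5 undoing it).
Branch systematically from the start, pruning whenever the remaining move budget drops below the Manhattan distance to (3,3) or differs from it in parity. Grouping the completions by first move — via (2,4): 6; via (1,3): 3 — and summing: 6 + 3 = 9.
That gives 9 routes.

9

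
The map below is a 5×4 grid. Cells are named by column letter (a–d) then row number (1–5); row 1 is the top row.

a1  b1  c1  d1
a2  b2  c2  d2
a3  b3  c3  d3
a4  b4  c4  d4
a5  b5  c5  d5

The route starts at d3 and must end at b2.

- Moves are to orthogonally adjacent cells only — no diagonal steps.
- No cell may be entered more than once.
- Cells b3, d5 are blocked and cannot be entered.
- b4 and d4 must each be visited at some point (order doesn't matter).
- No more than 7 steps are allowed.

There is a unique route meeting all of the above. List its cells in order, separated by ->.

The 7-move cap with required stops at b4, d4 leaves no slack for detours.
Route from d3: down to d4, 3× left (reaching a4), 2× up (reaching a2), right to b2 — 7 moves in all.
Check: all required cells visited; 7 ≤ 7 moves.

d3 -> d4 -> c4 -> b4 -> a4 -> a3 -> a2 -> b2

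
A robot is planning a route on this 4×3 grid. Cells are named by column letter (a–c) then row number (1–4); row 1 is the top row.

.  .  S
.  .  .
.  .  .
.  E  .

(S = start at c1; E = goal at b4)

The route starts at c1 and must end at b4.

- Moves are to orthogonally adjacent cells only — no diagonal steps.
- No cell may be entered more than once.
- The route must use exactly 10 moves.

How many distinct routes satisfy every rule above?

4

Need simple routes of exactly 10 moves from c1 to b4 (Manhattan distance 4, so 3 moves are spent on a detour and 3 undoing it).
Enumerating: c1 c2 c3 b3 b2 b1 a1 a2 a3 a4 b4 | c1 c2 b2 b1 a1 a2 a3 b3 c3 c4 b4 | c1 b1 a1 a2 a3 b3 b2 c2 c3 c4 b4 | c1 b1 a1 a2 b2 c2 c3 b3 a3 a4 b4.
That gives 4 routes.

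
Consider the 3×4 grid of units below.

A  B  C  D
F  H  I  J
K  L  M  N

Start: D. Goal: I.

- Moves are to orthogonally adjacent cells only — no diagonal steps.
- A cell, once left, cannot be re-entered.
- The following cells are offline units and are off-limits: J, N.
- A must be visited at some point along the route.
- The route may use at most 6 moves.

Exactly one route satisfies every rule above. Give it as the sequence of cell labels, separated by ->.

Any route must reach A and still end at I within 6 moves, so the order of the required stops is forced.
Route from D: 3× left (reaching A), down to F, 2× right (reaching I) — 6 moves in all.
Check: all required cells visited; 6 ≤ 6 moves.

D -> C -> B -> A -> F -> H -> I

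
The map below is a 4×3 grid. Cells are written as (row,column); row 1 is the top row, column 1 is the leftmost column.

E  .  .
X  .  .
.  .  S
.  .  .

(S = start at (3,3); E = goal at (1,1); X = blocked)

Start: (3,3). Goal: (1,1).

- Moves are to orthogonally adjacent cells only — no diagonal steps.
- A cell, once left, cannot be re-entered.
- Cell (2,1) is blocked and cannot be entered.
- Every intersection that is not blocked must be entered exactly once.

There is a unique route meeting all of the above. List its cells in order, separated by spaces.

Need to visit all 11 open cells exactly once, starting at (3,3) and ending at (1,1).
Route from (3,3): down to (4,3), 2× left (reaching (4,1)), up to (3,1), right to (3,2), up to (2,2), right to (2,3), up to (1,3), 2× left (reaching (1,1)) — 10 moves in all.
Check: all 11 open cells covered.

(3,3) (4,3) (4,2) (4,1) (3,1) (3,2) (2,2) (2,3) (1,3) (1,2) (1,1)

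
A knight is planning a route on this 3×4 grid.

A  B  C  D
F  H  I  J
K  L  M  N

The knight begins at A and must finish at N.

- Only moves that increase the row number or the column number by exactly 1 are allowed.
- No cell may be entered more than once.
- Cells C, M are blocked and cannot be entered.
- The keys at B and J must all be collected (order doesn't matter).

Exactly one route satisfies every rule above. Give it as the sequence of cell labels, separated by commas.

A, B, H, I, J, N

Moves only go right or down, so the column and row indices never decrease.
Route from A: right to B, down to H, 2× right (reaching J), down to N — 5 moves in all.
Check: all required cells visited.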